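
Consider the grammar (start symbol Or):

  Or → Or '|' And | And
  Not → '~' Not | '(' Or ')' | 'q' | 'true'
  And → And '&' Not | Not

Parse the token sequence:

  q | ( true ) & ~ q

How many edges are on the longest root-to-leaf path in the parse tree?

7

[Or [Or [And [Not q]]] | [And [And [Not ( [Or [And [Not true]]] )]] & [Not ~ [Not q]]]]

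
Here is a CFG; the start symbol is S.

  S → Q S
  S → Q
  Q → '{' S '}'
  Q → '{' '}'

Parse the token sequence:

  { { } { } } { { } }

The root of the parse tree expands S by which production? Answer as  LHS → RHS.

S → Q S

[S [Q { [S [Q { }] [S [Q { }]]] }] [S [Q { [S [Q { }]] }]]]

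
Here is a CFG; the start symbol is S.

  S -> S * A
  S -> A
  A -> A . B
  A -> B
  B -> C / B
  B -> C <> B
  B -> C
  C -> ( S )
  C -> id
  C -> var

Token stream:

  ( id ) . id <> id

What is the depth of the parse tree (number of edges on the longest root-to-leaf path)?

9

[S [A [A [B [C ( [S [A [B [C id]]]] )]]] . [B [C id] <> [B [C id]]]]]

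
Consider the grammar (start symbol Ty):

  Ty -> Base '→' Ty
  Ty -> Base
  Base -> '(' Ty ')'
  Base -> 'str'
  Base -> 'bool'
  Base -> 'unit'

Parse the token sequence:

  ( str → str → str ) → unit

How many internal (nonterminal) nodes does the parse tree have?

10

[Ty [Base ( [Ty [Base str] → [Ty [Base str] → [Ty [Base str]]]] )] → [Ty [Base unit]]]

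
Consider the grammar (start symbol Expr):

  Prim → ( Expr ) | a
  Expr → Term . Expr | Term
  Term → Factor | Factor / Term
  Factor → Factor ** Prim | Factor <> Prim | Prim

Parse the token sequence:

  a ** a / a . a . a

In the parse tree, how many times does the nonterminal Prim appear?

5

[Expr [Term [Factor [Factor [Prim a]] ** [Prim a]] / [Term [Factor [Prim a]]]] . [Expr [Term [Factor [Prim a]]] . [Expr [Term [Factor [Prim a]]]]]]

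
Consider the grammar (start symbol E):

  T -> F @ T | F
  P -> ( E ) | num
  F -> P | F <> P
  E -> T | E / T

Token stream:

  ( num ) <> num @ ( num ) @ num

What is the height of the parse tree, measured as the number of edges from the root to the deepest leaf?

[E [T [F [F [P ( [E [T [F [P num]]]] )]] <> [P num]] @ [T [F [P ( [E [T [F [P num]]]] )]] @ [T [F [P num]]]]]]

9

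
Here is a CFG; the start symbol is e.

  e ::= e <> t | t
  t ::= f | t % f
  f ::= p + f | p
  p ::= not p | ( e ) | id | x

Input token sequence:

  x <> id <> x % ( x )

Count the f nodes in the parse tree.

5

[e [e [e [t [f [p x]]]] <> [t [f [p id]]]] <> [t [t [f [p x]]] % [f [p ( [e [t [f [p x]]]] )]]]]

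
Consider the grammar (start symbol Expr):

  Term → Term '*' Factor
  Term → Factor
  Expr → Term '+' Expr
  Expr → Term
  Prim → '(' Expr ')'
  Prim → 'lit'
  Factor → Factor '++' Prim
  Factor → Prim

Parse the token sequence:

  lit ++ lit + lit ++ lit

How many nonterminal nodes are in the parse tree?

[Expr [Term [Factor [Factor [Prim lit]] ++ [Prim lit]]] + [Expr [Term [Factor [Factor [Prim lit]] ++ [Prim lit]]]]]

12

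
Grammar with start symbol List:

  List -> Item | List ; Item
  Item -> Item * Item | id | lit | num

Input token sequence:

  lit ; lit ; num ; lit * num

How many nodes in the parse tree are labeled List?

[List [List [List [List [Item lit]] ; [Item lit]] ; [Item num]] ; [Item [Item lit] * [Item num]]]

4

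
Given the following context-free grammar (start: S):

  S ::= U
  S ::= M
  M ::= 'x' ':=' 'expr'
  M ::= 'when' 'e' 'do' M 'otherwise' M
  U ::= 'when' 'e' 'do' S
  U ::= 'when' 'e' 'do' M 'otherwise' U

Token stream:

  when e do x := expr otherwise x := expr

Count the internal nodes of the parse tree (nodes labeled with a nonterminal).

[S [M when e do [M x := expr] otherwise [M x := expr]]]

4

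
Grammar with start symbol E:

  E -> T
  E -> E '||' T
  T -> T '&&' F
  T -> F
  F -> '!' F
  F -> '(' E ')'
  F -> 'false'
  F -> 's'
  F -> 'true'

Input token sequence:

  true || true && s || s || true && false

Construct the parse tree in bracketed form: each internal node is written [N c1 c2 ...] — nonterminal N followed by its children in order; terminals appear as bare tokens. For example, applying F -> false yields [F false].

E
E || T
E || T || T
E || T || T || T
T || T || T || T
F || T || T || T
true || T || T || T
true || T && F || T || T
true || F && F || T || T
true || true && F || T || T
true || true && s || T || T
true || true && s || F || T
true || true && s || s || T
true || true && s || s || T && F
true || true && s || s || F && F
true || true && s || s || true && F
true || true && s || s || true && false

[E [E [E [E [T [F true]]] || [T [T [F true]] && [F s]]] || [T [F s]]] || [T [T [F true]] && [F false]]]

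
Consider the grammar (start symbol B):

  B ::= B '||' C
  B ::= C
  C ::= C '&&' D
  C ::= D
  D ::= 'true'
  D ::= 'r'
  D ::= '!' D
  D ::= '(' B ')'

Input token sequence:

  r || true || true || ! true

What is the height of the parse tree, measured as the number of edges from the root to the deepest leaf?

[B [B [B [B [C [D r]]] || [C [D true]]] || [C [D true]]] || [C [D ! [D true]]]]

6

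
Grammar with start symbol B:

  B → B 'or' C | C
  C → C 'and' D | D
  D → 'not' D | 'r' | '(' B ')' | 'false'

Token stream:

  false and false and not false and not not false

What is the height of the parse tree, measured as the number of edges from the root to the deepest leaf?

6

[B [C [C [C [C [D false]] and [D false]] and [D not [D false]]] and [D not [D not [D false]]]]]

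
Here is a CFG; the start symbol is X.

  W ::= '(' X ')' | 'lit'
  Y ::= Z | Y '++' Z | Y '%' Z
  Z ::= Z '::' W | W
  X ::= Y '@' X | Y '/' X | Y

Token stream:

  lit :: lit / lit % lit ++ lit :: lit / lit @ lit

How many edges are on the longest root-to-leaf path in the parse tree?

[X [Y [Z [Z [W lit]] :: [W lit]]] / [X [Y [Y [Y [Z [W lit]]] % [Z [W lit]]] ++ [Z [Z [W lit]] :: [W lit]]] / [X [Y [Z [W lit]]] @ [X [Y [Z [W lit]]]]]]]

7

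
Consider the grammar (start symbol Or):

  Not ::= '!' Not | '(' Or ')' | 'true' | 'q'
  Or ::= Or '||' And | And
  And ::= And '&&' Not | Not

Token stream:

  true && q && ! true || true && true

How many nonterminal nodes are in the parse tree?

13

[Or [Or [And [And [And [Not true]] && [Not q]] && [Not ! [Not true]]]] || [And [And [Not true]] && [Not true]]]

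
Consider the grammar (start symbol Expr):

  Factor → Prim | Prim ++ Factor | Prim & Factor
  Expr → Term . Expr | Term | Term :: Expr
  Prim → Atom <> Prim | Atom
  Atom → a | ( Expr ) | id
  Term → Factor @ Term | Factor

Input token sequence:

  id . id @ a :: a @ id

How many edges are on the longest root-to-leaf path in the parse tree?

8

[Expr [Term [Factor [Prim [Atom id]]]] . [Expr [Term [Factor [Prim [Atom id]]] @ [Term [Factor [Prim [Atom a]]]]] :: [Expr [Term [Factor [Prim [Atom a]]] @ [Term [Factor [Prim [Atom id]]]]]]]]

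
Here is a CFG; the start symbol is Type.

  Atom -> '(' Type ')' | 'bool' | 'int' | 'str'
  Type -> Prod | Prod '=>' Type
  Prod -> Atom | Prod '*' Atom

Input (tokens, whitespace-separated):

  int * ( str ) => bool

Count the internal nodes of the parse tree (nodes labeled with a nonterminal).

11

[Type [Prod [Prod [Atom int]] * [Atom ( [Type [Prod [Atom str]]] )]] => [Type [Prod [Atom bool]]]]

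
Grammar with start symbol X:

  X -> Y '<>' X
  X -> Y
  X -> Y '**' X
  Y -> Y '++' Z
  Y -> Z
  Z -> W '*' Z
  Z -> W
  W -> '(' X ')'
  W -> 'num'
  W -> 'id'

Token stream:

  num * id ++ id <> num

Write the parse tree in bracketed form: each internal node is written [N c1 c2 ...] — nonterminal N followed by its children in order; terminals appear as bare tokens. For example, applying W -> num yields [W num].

[X [Y [Y [Z [W num] * [Z [W id]]]] ++ [Z [W id]]] <> [X [Y [Z [W num]]]]]

X
Y <> X
Y ++ Z <> X
Z ++ Z <> X
W * Z ++ Z <> X
num * Z ++ Z <> X
num * W ++ Z <> X
num * id ++ Z <> X
num * id ++ W <> X
num * id ++ id <> X
num * id ++ id <> Y
num * id ++ id <> Z
num * id ++ id <> W
num * id ++ id <> num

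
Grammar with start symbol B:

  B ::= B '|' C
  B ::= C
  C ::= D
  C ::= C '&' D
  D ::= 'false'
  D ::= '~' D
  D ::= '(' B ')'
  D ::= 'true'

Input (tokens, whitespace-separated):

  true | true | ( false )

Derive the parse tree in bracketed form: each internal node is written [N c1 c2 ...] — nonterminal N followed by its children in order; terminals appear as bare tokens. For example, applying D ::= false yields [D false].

[B [B [B [C [D true]]] | [C [D true]]] | [C [D ( [B [C [D false]]] )]]]

B
B | C
B | C | C
C | C | C
D | C | C
true | C | C
true | D | C
true | true | C
true | true | D
true | true | ( B )
true | true | ( C )
true | true | ( D )
true | true | ( false )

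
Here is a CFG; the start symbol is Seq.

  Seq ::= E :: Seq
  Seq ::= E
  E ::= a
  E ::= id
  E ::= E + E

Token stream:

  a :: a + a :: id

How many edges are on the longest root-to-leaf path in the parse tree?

4

[Seq [E a] :: [Seq [E [E a] + [E a]] :: [Seq [E id]]]]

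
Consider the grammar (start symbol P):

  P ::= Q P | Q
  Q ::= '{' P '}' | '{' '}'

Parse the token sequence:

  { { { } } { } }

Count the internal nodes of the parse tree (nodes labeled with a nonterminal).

8

[P [Q { [P [Q { [P [Q { }]] }] [P [Q { }]]] }]]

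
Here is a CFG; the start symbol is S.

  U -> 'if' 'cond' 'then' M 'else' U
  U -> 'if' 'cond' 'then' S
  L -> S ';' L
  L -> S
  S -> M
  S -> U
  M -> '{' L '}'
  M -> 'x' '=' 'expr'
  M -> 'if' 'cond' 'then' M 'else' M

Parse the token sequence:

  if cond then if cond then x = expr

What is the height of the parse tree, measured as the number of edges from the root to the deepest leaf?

[S [U if cond then [S [U if cond then [S [M x = expr]]]]]]

6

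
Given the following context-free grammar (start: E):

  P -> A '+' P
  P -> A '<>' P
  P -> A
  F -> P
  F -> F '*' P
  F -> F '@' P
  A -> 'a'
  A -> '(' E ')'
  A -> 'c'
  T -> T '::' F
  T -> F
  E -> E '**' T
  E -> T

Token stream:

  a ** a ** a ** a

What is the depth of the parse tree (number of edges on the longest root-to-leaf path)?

8

[E [E [E [E [T [F [P [A a]]]]] ** [T [F [P [A a]]]]] ** [T [F [P [A a]]]]] ** [T [F [P [A a]]]]]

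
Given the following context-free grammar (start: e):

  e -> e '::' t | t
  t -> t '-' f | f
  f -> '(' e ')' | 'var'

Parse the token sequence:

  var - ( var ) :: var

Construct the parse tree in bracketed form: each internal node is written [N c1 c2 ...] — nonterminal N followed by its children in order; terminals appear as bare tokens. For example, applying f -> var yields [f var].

[e [e [t [t [f var]] - [f ( [e [t [f var]]] )]]] :: [t [f var]]]

e
e :: t
t :: t
t - f :: t
f - f :: t
var - f :: t
var - ( e ) :: t
var - ( t ) :: t
var - ( f ) :: t
var - ( var ) :: t
var - ( var ) :: f
var - ( var ) :: var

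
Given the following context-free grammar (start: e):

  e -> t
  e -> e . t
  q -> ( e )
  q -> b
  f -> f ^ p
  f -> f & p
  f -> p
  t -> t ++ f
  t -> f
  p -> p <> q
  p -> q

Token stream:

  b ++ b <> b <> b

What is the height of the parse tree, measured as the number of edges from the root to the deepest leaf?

7

[e [t [t [f [p [q b]]]] ++ [f [p [p [p [q b]] <> [q b]] <> [q b]]]]]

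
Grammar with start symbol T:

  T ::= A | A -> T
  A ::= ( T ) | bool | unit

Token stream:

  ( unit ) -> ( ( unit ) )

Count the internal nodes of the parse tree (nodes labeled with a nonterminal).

[T [A ( [T [A unit]] )] -> [T [A ( [T [A ( [T [A unit]] )]] )]]]

10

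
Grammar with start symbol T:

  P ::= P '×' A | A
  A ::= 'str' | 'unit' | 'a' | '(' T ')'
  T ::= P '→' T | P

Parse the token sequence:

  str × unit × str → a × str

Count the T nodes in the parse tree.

[T [P [P [P [A str]] × [A unit]] × [A str]] → [T [P [P [A a]] × [A str]]]]

2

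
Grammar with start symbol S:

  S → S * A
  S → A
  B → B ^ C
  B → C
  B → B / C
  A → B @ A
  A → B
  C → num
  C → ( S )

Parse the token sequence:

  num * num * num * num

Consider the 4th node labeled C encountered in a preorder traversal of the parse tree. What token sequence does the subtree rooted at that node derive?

num

[S [S [S [S [A [B [C num]]]] * [A [B [C num]]]] * [A [B [C num]]]] * [A [B [C num]]]]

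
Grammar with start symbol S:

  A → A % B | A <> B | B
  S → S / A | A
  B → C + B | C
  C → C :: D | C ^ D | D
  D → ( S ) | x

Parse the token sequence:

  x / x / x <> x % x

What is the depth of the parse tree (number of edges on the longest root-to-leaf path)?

7

[S [S [S [A [B [C [D x]]]]] / [A [B [C [D x]]]]] / [A [A [A [B [C [D x]]]] <> [B [C [D x]]]] % [B [C [D x]]]]]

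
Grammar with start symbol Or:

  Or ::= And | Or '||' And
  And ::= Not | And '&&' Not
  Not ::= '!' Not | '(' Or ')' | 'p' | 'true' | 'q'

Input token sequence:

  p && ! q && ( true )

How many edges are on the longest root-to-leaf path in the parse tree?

6

[Or [And [And [And [Not p]] && [Not ! [Not q]]] && [Not ( [Or [And [Not true]]] )]]]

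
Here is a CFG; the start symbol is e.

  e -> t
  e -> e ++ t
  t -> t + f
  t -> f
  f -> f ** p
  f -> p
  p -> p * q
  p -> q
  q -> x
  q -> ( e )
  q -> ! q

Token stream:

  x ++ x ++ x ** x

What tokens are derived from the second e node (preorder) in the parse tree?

x ++ x

[e [e [e [t [f [p [q x]]]]] ++ [t [f [p [q x]]]]] ++ [t [f [f [p [q x]]] ** [p [q x]]]]]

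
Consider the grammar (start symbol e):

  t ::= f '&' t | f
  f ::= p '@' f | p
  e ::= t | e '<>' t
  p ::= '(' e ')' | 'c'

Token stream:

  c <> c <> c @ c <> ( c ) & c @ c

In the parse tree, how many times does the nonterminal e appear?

5

[e [e [e [e [t [f [p c]]]] <> [t [f [p c]]]] <> [t [f [p c] @ [f [p c]]]]] <> [t [f [p ( [e [t [f [p c]]]] )]] & [t [f [p c] @ [f [p c]]]]]]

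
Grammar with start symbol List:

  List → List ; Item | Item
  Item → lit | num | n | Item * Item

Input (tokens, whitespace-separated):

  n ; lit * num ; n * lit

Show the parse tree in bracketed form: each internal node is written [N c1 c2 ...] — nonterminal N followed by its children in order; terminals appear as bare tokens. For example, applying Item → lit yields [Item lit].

List
List ; Item
List ; Item ; Item
Item ; Item ; Item
n ; Item ; Item
n ; Item * Item ; Item
n ; lit * Item ; Item
n ; lit * num ; Item
n ; lit * num ; Item * Item
n ; lit * num ; n * Item
n ; lit * num ; n * lit

[List [List [List [Item n]] ; [Item [Item lit] * [Item num]]] ; [Item [Item n] * [Item lit]]]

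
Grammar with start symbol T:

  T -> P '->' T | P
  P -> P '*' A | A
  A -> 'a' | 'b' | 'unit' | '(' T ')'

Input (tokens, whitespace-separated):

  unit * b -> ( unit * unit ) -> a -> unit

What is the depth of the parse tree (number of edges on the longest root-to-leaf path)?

8

[T [P [P [A unit]] * [A b]] -> [T [P [A ( [T [P [P [A unit]] * [A unit]]] )]] -> [T [P [A a]] -> [T [P [A unit]]]]]]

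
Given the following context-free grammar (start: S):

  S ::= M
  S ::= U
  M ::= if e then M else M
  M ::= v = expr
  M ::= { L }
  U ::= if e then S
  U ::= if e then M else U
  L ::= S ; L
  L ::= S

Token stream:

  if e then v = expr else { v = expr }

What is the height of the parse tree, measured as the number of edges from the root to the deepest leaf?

6

[S [M if e then [M v = expr] else [M { [L [S [M v = expr]]] }]]]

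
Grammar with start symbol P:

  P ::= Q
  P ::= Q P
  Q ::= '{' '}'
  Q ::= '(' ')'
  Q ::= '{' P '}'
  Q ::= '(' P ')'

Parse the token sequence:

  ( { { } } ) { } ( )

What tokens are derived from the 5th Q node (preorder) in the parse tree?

( )

[P [Q ( [P [Q { [P [Q { }]] }]] )] [P [Q { }] [P [Q ( )]]]]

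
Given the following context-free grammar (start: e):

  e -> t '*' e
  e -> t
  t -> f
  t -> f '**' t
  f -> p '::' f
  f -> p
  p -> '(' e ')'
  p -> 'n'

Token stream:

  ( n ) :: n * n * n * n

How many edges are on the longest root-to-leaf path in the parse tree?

8

[e [t [f [p ( [e [t [f [p n]]]] )] :: [f [p n]]]] * [e [t [f [p n]]] * [e [t [f [p n]]] * [e [t [f [p n]]]]]]]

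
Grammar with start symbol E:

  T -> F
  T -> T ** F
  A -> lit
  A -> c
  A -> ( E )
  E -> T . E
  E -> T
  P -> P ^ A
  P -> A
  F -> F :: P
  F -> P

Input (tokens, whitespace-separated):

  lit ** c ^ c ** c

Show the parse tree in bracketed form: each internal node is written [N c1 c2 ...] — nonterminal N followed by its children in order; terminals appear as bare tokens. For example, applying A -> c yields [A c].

[E [T [T [T [F [P [A lit]]]] ** [F [P [P [A c]] ^ [A c]]]] ** [F [P [A c]]]]]

E
T
T ** F
T ** F ** F
F ** F ** F
P ** F ** F
A ** F ** F
lit ** F ** F
lit ** P ** F
lit ** P ^ A ** F
lit ** A ^ A ** F
lit ** c ^ A ** F
lit ** c ^ c ** F
lit ** c ^ c ** P
lit ** c ^ c ** A
lit ** c ^ c ** c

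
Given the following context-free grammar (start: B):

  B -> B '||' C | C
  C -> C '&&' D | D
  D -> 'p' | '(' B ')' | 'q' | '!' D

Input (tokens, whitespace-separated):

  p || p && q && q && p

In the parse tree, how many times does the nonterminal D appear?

5

[B [B [C [D p]]] || [C [C [C [C [D p]] && [D q]] && [D q]] && [D p]]]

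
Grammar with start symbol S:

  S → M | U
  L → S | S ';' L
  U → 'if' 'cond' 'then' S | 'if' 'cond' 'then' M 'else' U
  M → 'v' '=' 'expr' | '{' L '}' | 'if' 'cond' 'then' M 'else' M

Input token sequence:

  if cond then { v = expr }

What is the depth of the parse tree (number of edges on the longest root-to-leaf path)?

7

[S [U if cond then [S [M { [L [S [M v = expr]]] }]]]]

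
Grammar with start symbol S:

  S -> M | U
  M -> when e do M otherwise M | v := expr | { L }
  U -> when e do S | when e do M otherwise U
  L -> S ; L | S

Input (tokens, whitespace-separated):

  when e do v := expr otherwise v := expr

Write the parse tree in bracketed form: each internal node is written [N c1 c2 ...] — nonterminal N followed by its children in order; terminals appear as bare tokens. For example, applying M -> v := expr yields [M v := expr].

[S [M when e do [M v := expr] otherwise [M v := expr]]]

S
M
when e do M otherwise M
when e do v := expr otherwise M
when e do v := expr otherwise v := expr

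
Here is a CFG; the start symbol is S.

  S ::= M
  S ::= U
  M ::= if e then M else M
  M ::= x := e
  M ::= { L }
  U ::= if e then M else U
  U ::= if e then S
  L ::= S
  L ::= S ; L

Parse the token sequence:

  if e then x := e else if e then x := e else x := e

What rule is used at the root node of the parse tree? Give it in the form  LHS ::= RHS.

[S [M if e then [M x := e] else [M if e then [M x := e] else [M x := e]]]]

S ::= M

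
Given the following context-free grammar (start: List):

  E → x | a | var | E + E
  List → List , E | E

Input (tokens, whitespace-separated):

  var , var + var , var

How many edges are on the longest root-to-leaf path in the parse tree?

4

[List [List [List [E var]] , [E [E var] + [E var]]] , [E var]]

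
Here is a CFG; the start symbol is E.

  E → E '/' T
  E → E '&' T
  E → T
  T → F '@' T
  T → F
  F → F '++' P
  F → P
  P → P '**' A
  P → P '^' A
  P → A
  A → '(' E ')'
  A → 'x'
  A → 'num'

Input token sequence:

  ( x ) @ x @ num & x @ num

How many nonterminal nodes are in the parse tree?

[E [E [T [F [P [A ( [E [T [F [P [A x]]]]] )]]] @ [T [F [P [A x]]] @ [T [F [P [A num]]]]]]] & [T [F [P [A x]]] @ [T [F [P [A num]]]]]]

27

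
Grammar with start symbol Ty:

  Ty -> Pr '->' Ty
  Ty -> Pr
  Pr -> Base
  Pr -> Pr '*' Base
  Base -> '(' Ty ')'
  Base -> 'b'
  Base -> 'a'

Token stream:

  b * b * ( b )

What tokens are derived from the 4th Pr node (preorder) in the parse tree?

b

[Ty [Pr [Pr [Pr [Base b]] * [Base b]] * [Base ( [Ty [Pr [Base b]]] )]]]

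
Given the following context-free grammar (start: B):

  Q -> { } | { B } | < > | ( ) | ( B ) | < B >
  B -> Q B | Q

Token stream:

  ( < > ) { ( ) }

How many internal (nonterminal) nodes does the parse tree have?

8

[B [Q ( [B [Q < >]] )] [B [Q { [B [Q ( )]] }]]]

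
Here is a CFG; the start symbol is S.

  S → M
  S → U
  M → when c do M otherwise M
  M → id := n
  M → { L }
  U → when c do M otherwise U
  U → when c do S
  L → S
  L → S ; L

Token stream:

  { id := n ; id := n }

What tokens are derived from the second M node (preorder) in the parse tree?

id := n

[S [M { [L [S [M id := n]] ; [L [S [M id := n]]]] }]]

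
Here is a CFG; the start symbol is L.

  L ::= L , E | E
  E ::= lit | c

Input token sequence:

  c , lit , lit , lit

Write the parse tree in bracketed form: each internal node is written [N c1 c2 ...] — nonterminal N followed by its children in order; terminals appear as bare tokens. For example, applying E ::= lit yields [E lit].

[L [L [L [L [E c]] , [E lit]] , [E lit]] , [E lit]]

L
L , E
L , E , E
L , E , E , E
E , E , E , E
c , E , E , E
c , lit , E , E
c , lit , lit , E
c , lit , lit , lit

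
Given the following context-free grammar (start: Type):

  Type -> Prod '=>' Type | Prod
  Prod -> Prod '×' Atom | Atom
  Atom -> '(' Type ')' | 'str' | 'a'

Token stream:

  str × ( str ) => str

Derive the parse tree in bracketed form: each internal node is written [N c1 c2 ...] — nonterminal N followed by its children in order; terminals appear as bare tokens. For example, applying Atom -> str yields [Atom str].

Type
Prod => Type
Prod × Atom => Type
Atom × Atom => Type
str × Atom => Type
str × ( Type ) => Type
str × ( Prod ) => Type
str × ( Atom ) => Type
str × ( str ) => Type
str × ( str ) => Prod
str × ( str ) => Atom
str × ( str ) => str

[Type [Prod [Prod [Atom str]] × [Atom ( [Type [Prod [Atom str]]] )]] => [Type [Prod [Atom str]]]]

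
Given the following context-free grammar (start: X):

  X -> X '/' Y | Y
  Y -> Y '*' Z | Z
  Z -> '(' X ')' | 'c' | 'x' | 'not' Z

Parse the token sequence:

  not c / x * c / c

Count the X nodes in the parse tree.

[X [X [X [Y [Z not [Z c]]]] / [Y [Y [Z x]] * [Z c]]] / [Y [Z c]]]

3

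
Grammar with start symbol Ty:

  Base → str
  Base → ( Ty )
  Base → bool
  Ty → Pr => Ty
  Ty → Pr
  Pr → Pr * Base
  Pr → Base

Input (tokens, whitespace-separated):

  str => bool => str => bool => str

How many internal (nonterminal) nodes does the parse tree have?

15

[Ty [Pr [Base str]] => [Ty [Pr [Base bool]] => [Ty [Pr [Base str]] => [Ty [Pr [Base bool]] => [Ty [Pr [Base str]]]]]]]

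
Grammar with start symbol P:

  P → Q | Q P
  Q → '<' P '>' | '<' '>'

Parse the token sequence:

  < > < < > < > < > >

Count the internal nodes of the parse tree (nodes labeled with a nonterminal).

[P [Q < >] [P [Q < [P [Q < >] [P [Q < >] [P [Q < >]]]] >]]]

10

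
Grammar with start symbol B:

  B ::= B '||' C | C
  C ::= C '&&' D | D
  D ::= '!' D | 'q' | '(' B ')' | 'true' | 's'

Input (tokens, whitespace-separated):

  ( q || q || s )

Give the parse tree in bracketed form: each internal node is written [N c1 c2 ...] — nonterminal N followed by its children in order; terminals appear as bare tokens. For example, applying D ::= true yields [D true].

[B [C [D ( [B [B [B [C [D q]]] || [C [D q]]] || [C [D s]]] )]]]

B
C
D
( B )
( B || C )
( B || C || C )
( C || C || C )
( D || C || C )
( q || C || C )
( q || D || C )
( q || q || C )
( q || q || D )
( q || q || s )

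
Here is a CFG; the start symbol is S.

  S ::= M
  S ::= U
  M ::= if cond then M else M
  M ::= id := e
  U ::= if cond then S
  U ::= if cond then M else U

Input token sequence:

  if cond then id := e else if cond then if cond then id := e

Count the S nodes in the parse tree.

[S [U if cond then [M id := e] else [U if cond then [S [U if cond then [S [M id := e]]]]]]]

3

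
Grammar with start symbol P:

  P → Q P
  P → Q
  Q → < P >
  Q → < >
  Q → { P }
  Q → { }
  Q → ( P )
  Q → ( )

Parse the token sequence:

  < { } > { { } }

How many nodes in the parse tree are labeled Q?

4

[P [Q < [P [Q { }]] >] [P [Q { [P [Q { }]] }]]]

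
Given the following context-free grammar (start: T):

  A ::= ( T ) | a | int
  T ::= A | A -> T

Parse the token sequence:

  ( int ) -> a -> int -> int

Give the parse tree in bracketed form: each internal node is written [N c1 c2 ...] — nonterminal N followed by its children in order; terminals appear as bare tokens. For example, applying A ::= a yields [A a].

[T [A ( [T [A int]] )] -> [T [A a] -> [T [A int] -> [T [A int]]]]]

T
A -> T
( T ) -> T
( A ) -> T
( int ) -> T
( int ) -> A -> T
( int ) -> a -> T
( int ) -> a -> A -> T
( int ) -> a -> int -> T
( int ) -> a -> int -> A
( int ) -> a -> int -> int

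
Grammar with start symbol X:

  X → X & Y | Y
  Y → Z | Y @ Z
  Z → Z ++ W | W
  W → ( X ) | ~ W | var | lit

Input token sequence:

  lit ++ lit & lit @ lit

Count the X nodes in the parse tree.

[X [X [Y [Z [Z [W lit]] ++ [W lit]]]] & [Y [Y [Z [W lit]]] @ [Z [W lit]]]]

2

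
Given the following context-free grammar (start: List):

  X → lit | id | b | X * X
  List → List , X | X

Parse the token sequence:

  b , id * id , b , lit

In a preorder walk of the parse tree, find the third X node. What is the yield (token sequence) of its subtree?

[List [List [List [List [X b]] , [X [X id] * [X id]]] , [X b]] , [X lit]]

id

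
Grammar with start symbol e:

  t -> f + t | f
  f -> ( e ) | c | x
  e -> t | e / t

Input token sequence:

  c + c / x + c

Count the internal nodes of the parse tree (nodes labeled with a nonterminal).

10

[e [e [t [f c] + [t [f c]]]] / [t [f x] + [t [f c]]]]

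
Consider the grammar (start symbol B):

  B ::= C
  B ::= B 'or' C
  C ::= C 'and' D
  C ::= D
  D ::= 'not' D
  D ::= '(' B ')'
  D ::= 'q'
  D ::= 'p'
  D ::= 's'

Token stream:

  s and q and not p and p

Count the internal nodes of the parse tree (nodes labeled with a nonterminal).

10

[B [C [C [C [C [D s]] and [D q]] and [D not [D p]]] and [D p]]]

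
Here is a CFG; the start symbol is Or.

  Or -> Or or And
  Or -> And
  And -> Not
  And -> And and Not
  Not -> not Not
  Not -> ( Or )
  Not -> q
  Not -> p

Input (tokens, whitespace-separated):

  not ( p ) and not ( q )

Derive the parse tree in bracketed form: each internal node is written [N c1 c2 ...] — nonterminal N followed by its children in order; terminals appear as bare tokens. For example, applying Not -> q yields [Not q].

[Or [And [And [Not not [Not ( [Or [And [Not p]]] )]]] and [Not not [Not ( [Or [And [Not q]]] )]]]]

Or
And
And and Not
Not and Not
not Not and Not
not ( Or ) and Not
not ( And ) and Not
not ( Not ) and Not
not ( p ) and Not
not ( p ) and not Not
not ( p ) and not ( Or )
not ( p ) and not ( And )
not ( p ) and not ( Not )
not ( p ) and not ( q )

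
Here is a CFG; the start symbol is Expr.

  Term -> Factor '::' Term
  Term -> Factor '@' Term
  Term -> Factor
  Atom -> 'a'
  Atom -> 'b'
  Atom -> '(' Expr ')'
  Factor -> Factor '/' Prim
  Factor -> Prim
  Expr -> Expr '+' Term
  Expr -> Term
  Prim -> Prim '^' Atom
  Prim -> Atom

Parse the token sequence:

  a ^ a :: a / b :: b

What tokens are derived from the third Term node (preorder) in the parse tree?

[Expr [Term [Factor [Prim [Prim [Atom a]] ^ [Atom a]]] :: [Term [Factor [Factor [Prim [Atom a]]] / [Prim [Atom b]]] :: [Term [Factor [Prim [Atom b]]]]]]]

b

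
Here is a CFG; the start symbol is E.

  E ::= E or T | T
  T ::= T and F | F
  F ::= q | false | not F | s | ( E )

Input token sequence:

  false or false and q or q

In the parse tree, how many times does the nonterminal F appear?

[E [E [E [T [F false]]] or [T [T [F false]] and [F q]]] or [T [F q]]]

4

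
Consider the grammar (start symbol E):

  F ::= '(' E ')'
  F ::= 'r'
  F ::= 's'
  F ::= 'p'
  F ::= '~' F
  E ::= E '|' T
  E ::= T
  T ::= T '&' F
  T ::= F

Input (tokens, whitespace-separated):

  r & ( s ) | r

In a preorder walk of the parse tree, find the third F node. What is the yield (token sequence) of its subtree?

s

[E [E [T [T [F r]] & [F ( [E [T [F s]]] )]]] | [T [F r]]]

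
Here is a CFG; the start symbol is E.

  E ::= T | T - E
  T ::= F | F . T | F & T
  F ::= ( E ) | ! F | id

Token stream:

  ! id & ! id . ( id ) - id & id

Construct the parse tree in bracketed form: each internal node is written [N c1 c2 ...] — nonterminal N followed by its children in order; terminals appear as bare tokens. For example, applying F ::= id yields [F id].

E
T - E
F & T - E
! F & T - E
! id & T - E
! id & F . T - E
! id & ! F . T - E
! id & ! id . T - E
! id & ! id . F - E
! id & ! id . ( E ) - E
! id & ! id . ( T ) - E
! id & ! id . ( F ) - E
! id & ! id . ( id ) - E
! id & ! id . ( id ) - T
! id & ! id . ( id ) - F & T
! id & ! id . ( id ) - id & T
! id & ! id . ( id ) - id & F
! id & ! id . ( id ) - id & id

[E [T [F ! [F id]] & [T [F ! [F id]] . [T [F ( [E [T [F id]]] )]]]] - [E [T [F id] & [T [F id]]]]]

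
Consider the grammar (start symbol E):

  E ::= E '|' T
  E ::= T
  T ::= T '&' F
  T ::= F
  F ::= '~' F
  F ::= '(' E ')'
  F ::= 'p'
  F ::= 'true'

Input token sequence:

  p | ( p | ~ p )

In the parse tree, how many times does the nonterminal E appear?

[E [E [T [F p]]] | [T [F ( [E [E [T [F p]]] | [T [F ~ [F p]]]] )]]]

4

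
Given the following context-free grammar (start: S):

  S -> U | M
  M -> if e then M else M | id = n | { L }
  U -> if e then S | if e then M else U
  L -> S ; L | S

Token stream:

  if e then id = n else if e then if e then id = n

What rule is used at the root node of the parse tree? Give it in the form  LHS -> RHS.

[S [U if e then [M id = n] else [U if e then [S [U if e then [S [M id = n]]]]]]]

S -> U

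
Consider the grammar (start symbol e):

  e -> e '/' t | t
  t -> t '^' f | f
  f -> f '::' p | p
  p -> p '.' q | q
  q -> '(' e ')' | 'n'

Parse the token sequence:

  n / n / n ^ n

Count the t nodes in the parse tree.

[e [e [e [t [f [p [q n]]]]] / [t [f [p [q n]]]]] / [t [t [f [p [q n]]]] ^ [f [p [q n]]]]]

4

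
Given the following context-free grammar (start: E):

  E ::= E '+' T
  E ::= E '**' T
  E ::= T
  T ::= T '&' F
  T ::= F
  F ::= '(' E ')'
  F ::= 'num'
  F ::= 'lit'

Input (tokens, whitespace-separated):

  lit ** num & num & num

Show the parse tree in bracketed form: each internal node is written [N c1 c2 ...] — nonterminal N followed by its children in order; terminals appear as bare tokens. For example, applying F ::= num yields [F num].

[E [E [T [F lit]]] ** [T [T [T [F num]] & [F num]] & [F num]]]

E
E ** T
T ** T
F ** T
lit ** T
lit ** T & F
lit ** T & F & F
lit ** F & F & F
lit ** num & F & F
lit ** num & num & F
lit ** num & num & num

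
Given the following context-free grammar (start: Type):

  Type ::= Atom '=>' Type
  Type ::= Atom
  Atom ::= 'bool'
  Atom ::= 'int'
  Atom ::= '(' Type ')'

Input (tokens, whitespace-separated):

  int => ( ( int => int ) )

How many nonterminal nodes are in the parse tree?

[Type [Atom int] => [Type [Atom ( [Type [Atom ( [Type [Atom int] => [Type [Atom int]]] )]] )]]]

10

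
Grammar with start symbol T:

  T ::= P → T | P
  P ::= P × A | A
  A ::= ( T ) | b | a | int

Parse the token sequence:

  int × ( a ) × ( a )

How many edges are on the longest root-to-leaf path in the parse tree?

7

[T [P [P [P [A int]] × [A ( [T [P [A a]]] )]] × [A ( [T [P [A a]]] )]]]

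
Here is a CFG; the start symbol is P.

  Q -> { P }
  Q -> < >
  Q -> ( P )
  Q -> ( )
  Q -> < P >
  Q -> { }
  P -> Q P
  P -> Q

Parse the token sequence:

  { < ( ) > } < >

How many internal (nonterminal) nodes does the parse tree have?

[P [Q { [P [Q < [P [Q ( )]] >]] }] [P [Q < >]]]

8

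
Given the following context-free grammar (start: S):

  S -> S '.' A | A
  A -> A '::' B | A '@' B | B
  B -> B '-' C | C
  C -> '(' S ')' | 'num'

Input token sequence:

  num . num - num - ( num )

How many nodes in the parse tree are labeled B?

[S [S [A [B [C num]]]] . [A [B [B [B [C num]] - [C num]] - [C ( [S [A [B [C num]]]] )]]]]

5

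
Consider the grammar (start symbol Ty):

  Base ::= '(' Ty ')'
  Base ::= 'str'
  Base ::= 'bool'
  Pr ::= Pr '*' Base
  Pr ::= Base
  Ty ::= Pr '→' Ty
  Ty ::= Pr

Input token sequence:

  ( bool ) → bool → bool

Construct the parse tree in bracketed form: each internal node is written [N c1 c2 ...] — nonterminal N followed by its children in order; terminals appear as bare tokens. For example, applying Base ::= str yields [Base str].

[Ty [Pr [Base ( [Ty [Pr [Base bool]]] )]] → [Ty [Pr [Base bool]] → [Ty [Pr [Base bool]]]]]

Ty
Pr → Ty
Base → Ty
( Ty ) → Ty
( Pr ) → Ty
( Base ) → Ty
( bool ) → Ty
( bool ) → Pr → Ty
( bool ) → Base → Ty
( bool ) → bool → Ty
( bool ) → bool → Pr
( bool ) → bool → Base
( bool ) → bool → bool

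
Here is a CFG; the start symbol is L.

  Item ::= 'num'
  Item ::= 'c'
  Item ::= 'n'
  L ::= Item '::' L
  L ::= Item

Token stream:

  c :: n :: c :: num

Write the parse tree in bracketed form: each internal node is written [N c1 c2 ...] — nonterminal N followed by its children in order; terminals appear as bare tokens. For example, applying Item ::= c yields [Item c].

L
Item :: L
c :: L
c :: Item :: L
c :: n :: L
c :: n :: Item :: L
c :: n :: c :: L
c :: n :: c :: Item
c :: n :: c :: num

[L [Item c] :: [L [Item n] :: [L [Item c] :: [L [Item num]]]]]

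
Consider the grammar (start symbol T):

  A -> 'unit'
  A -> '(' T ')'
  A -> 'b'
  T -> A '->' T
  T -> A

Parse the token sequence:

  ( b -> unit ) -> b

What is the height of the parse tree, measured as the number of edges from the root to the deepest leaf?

[T [A ( [T [A b] -> [T [A unit]]] )] -> [T [A b]]]

5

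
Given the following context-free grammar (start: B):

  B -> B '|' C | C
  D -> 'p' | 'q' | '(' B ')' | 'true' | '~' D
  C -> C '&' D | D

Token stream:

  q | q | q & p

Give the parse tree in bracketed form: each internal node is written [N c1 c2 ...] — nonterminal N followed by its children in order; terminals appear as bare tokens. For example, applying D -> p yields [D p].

B
B | C
B | C | C
C | C | C
D | C | C
q | C | C
q | D | C
q | q | C
q | q | C & D
q | q | D & D
q | q | q & D
q | q | q & p

[B [B [B [C [D q]]] | [C [D q]]] | [C [C [D q]] & [D p]]]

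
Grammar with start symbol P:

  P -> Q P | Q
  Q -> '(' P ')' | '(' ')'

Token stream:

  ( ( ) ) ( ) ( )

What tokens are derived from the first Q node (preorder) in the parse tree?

( ( ) )

[P [Q ( [P [Q ( )]] )] [P [Q ( )] [P [Q ( )]]]]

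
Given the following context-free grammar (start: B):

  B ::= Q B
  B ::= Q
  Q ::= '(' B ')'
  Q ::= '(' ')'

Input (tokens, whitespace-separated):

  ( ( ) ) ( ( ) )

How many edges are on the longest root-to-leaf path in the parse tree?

5

[B [Q ( [B [Q ( )]] )] [B [Q ( [B [Q ( )]] )]]]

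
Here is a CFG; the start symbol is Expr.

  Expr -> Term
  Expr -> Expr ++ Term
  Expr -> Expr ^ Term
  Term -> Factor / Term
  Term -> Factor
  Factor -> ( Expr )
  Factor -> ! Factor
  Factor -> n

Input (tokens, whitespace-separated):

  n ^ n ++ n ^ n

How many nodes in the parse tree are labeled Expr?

4

[Expr [Expr [Expr [Expr [Term [Factor n]]] ^ [Term [Factor n]]] ++ [Term [Factor n]]] ^ [Term [Factor n]]]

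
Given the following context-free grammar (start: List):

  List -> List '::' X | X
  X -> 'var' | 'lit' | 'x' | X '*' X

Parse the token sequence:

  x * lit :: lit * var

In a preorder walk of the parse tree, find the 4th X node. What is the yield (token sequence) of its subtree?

[List [List [X [X x] * [X lit]]] :: [X [X lit] * [X var]]]

lit * var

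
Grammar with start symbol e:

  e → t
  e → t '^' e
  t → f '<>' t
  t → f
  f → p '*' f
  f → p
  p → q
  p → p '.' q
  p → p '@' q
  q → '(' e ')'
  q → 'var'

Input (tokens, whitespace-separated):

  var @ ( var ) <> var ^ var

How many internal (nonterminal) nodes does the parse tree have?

21

[e [t [f [p [p [q var]] @ [q ( [e [t [f [p [q var]]]]] )]]] <> [t [f [p [q var]]]]] ^ [e [t [f [p [q var]]]]]]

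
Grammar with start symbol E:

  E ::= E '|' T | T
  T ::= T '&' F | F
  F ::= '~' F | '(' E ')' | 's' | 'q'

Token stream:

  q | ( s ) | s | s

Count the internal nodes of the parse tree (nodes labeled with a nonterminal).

[E [E [E [E [T [F q]]] | [T [F ( [E [T [F s]]] )]]] | [T [F s]]] | [T [F s]]]

15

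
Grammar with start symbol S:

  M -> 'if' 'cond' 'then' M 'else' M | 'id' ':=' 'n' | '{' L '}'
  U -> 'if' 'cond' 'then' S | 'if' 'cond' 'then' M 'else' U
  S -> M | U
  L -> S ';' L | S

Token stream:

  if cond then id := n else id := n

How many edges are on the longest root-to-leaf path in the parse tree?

3

[S [M if cond then [M id := n] else [M id := n]]]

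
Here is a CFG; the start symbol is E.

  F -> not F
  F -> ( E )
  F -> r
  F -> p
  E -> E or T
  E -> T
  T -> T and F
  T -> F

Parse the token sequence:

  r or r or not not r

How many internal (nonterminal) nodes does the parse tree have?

11

[E [E [E [T [F r]]] or [T [F r]]] or [T [F not [F not [F r]]]]]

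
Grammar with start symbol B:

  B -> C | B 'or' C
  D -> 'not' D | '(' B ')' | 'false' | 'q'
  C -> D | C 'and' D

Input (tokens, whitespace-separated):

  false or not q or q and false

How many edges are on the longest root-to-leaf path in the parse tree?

[B [B [B [C [D false]]] or [C [D not [D q]]]] or [C [C [D q]] and [D false]]]

5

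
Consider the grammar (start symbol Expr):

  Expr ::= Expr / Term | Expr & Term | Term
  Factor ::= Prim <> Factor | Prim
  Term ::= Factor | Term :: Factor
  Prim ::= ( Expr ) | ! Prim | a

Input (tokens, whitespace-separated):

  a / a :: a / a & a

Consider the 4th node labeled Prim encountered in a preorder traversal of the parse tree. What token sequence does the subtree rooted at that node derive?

[Expr [Expr [Expr [Expr [Term [Factor [Prim a]]]] / [Term [Term [Factor [Prim a]]] :: [Factor [Prim a]]]] / [Term [Factor [Prim a]]]] & [Term [Factor [Prim a]]]]

a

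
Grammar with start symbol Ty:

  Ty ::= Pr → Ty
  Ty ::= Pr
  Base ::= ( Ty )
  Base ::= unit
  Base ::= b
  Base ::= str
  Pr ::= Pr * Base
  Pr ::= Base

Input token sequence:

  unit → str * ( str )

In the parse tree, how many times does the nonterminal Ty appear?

3

[Ty [Pr [Base unit]] → [Ty [Pr [Pr [Base str]] * [Base ( [Ty [Pr [Base str]]] )]]]]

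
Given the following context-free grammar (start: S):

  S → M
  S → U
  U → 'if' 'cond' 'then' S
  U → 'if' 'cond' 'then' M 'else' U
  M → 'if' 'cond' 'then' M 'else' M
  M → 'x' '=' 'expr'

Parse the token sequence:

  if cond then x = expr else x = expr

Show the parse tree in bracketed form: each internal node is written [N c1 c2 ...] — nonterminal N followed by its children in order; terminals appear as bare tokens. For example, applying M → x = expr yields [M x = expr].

[S [M if cond then [M x = expr] else [M x = expr]]]

S
M
if cond then M else M
if cond then x = expr else M
if cond then x = expr else x = expr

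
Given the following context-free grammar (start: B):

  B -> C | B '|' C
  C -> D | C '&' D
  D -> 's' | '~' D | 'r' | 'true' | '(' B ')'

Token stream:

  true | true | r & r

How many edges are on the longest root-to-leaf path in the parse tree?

[B [B [B [C [D true]]] | [C [D true]]] | [C [C [D r]] & [D r]]]

5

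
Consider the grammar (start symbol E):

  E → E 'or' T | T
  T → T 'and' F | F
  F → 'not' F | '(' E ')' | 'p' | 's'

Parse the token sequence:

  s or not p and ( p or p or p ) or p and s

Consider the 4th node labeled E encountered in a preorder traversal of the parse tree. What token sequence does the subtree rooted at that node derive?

p or p or p

[E [E [E [T [F s]]] or [T [T [F not [F p]]] and [F ( [E [E [E [T [F p]]] or [T [F p]]] or [T [F p]]] )]]] or [T [T [F p]] and [F s]]]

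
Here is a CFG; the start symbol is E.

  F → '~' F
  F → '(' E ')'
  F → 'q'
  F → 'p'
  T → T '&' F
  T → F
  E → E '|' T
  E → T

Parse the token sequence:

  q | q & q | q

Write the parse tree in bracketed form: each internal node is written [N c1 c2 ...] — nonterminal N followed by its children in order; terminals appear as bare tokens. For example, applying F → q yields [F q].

E
E | T
E | T | T
T | T | T
F | T | T
q | T | T
q | T & F | T
q | F & F | T
q | q & F | T
q | q & q | T
q | q & q | F
q | q & q | q

[E [E [E [T [F q]]] | [T [T [F q]] & [F q]]] | [T [F q]]]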